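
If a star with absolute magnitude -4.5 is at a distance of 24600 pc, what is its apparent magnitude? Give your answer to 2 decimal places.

m = M + 5 log₁₀ d − 5 = -4.5 + 5·4.3909 − 5 = 12.455

m ≈ 12.45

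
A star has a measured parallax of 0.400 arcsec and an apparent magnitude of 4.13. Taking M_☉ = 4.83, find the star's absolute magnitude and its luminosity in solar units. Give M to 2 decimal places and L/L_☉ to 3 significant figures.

d = 1/p = 1/0.400″ = 2.500 pc
M = m − 5 log₁₀ d + 5 = 4.13 − 5·0.3979 + 5 = 7.140
M − M_☉ = 7.140 − 4.83 = 2.310
L/L_☉ = 10^(−0.4 × 2.310) = 0.1191

M ≈ 7.14; L/L_☉ ≈ 0.119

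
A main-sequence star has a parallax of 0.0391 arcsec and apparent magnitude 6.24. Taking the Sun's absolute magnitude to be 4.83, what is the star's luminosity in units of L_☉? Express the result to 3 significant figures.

L/L_☉ ≈ 1.79

d = 1/p = 1/0.0391″ = 25.58 pc
M = m − 5 log₁₀ d + 5 = 6.24 − 5·1.4078 + 5 = 4.201
M − M_☉ = 4.201 − 4.83 = -0.629
L/L_☉ = 10^(−0.4 × -0.629) = 1.785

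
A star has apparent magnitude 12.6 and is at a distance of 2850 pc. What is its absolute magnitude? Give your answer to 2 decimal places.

5 log₁₀(d/10 pc) = 5 log₁₀(2850) − 5 = 12.274
M = m − 5 log₁₀(d/10) = 12.6 − 12.274 = 0.326

M ≈ 0.33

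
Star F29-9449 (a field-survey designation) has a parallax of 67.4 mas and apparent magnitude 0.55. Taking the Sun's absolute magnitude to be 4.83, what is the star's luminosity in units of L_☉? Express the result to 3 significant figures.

L/L_☉ ≈ 113

d = 1/p = 1000/67.4 mas = 14.84 pc
M = m − 5 log₁₀ d + 5 = 0.55 − 5·1.1713 + 5 = -0.307
M − M_☉ = -0.307 − 4.83 = -5.137
L/L_☉ = 10^(−0.4 × -5.137) = 113.4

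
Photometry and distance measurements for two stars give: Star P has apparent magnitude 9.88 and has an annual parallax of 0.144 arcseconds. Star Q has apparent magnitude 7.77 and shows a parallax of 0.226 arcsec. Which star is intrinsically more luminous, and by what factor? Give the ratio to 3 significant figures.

Star P: d = 1/p = 1/0.144″ = 6.944 pc
Star P: M = m − 5 log₁₀ d + 5 = 9.88 − 5·0.8416 + 5 = 10.672
Star Q: d = 1/p = 1/0.226″ = 4.425 pc
Star Q: M = m − 5 log₁₀ d + 5 = 7.77 − 5·0.6459 + 5 = 9.541
ΔM = M_P − M_Q = 10.672 − (9.541) = 1.131; smaller M is more luminous → Star Q.
L ratio = 10^(0.4 |ΔM|) = 10^0.453 = 2.835

Star Q is more luminous, by a factor of 2.83.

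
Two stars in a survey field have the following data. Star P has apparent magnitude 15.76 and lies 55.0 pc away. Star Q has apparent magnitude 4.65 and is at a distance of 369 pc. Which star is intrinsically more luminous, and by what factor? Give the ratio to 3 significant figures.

Star Q is more luminous, by a factor of 1.25×10^6.

Star P: M = m − 5 log₁₀ d + 5 = 15.76 − 5·1.7404 + 5 = 12.058
Star Q: M = m − 5 log₁₀ d + 5 = 4.65 − 5·2.5670 + 5 = -3.185
ΔM = M_P − M_Q = 12.058 − (-3.185) = 15.243; smaller M is more luminous → Star Q.
L ratio = 10^(0.4 |ΔM|) = 10^6.097 = 1.251×10^6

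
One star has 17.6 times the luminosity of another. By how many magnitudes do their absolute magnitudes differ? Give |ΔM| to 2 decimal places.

|ΔM| ≈ 3.11

Pogson: ΔM = −2.5 log₁₀(ratio) = −2.5 log₁₀(17.6) = −2.5 × 1.2455 = -3.114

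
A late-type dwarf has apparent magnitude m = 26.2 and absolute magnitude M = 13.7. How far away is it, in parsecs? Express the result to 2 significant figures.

d ≈ 3200 pc

μ = m − M = 12.500
m − M = 5 log₁₀ d − 5
log₁₀ d = (m − M)/5 + 1 = 3.5000
d = 10^3.5000 = 3162 pc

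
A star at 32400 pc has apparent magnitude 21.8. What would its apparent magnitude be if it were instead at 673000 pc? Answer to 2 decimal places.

m ≈ 28.39

Flux ∝ 1/d², so Δm = 5 log₁₀(d₂/d₁) = 5 log₁₀(673000/32400) = 6.587
m₂ = m₁ + Δm = 21.8 + (6.587) = 28.387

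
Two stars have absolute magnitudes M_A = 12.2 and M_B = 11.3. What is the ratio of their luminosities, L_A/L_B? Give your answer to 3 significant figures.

ΔM = M_A − M_B = 0.9
L_A/L_B = 10^(−0.4 ΔM) = 10^-0.360 = 0.4365

L_A/L_B ≈ 0.437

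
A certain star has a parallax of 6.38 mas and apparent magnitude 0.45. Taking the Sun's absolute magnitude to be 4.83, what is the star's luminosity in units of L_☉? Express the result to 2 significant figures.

d = 1/p = 1000/6.38 mas = 156.7 pc
M = m − 5 log₁₀ d + 5 = 0.45 − 5·2.1952 + 5 = -5.526
M − M_☉ = -5.526 − 4.83 = -10.356
L/L_☉ = 10^(−0.4 × -10.356) = 13880

L/L_☉ ≈ 14000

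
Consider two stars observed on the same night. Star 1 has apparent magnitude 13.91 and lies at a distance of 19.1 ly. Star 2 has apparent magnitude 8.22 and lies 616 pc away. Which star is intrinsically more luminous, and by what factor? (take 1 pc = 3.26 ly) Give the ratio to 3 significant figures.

Star 2 is more luminous, by a factor of 2.09×10^6.

Star 1: d = 19.1 ly / 3.26 = 5.859 pc
Star 1: M = m − 5 log₁₀ d + 5 = 13.91 − 5·0.7678 + 5 = 15.071
Star 2: M = m − 5 log₁₀ d + 5 = 8.22 − 5·2.7896 + 5 = -0.728
ΔM = M_1 − M_2 = 15.071 − (-0.728) = 15.799; smaller M is more luminous → Star 2.
L ratio = 10^(0.4 |ΔM|) = 10^6.320 = 2.087×10^6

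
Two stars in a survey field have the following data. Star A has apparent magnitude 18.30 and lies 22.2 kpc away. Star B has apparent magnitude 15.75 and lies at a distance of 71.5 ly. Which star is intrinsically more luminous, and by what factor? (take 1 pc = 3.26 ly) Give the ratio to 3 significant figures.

Star A is more luminous, by a factor of 97800.

Star A: d = 22.2 kpc = 22200 pc
Star A: M = m − 5 log₁₀ d + 5 = 18.30 − 5·4.3464 + 5 = 1.568
Star B: d = 71.5 ly / 3.26 = 21.93 pc
Star B: M = m − 5 log₁₀ d + 5 = 15.75 − 5·1.3411 + 5 = 14.045
ΔM = M_A − M_B = 1.568 − (14.045) = -12.476; smaller M is more luminous → Star A.
L ratio = 10^(0.4 |ΔM|) = 10^4.991 = 97840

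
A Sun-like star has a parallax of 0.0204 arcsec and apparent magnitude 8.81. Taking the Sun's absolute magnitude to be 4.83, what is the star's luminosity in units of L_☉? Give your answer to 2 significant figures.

d = 1/p = 1/0.0204″ = 49.02 pc
M = m − 5 log₁₀ d + 5 = 8.81 − 5·1.6904 + 5 = 5.358
M − M_☉ = 5.358 − 4.83 = 0.528
L/L_☉ = 10^(−0.4 × 0.528) = 0.6148

L/L_☉ ≈ 0.61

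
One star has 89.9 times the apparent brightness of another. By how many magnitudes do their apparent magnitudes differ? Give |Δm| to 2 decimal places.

|Δm| ≈ 4.88

Pogson: Δm = −2.5 log₁₀(ratio) = −2.5 log₁₀(89.9) = −2.5 × 1.9538 = -4.884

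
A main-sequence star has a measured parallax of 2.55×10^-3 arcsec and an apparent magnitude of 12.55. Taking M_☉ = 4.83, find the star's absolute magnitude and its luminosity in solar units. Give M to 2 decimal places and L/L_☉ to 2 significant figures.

d = 1/p = 1/2.55×10^-3″ = 392.2 pc
M = m − 5 log₁₀ d + 5 = 12.55 − 5·2.5935 + 5 = 4.583
M − M_☉ = 4.583 − 4.83 = -0.247
L/L_☉ = 10^(−0.4 × -0.247) = 1.256

M ≈ 4.58; L/L_☉ ≈ 1.3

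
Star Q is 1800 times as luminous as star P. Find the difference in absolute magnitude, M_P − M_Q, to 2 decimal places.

Pogson: ΔM = −2.5 log₁₀(ratio) = −2.5 log₁₀(1800) = −2.5 × 3.2553 = -8.138
Star Q is brighter so has the smaller magnitude: M_P − M_Q is positive.

M_P − M_Q ≈ 8.14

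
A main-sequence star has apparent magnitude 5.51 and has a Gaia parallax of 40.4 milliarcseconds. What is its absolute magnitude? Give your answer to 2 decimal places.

p = 40.4 mas = 0.0404″ → d = 1/p = 24.75 pc
5 log₁₀(d/10 pc) = 5 log₁₀(24.75) − 5 = 1.968
M = m − 5 log₁₀(d/10) = 5.51 − 1.968 = 3.542

M ≈ 3.54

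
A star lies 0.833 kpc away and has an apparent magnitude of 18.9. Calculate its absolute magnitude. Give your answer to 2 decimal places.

M ≈ 9.30

d = 0.833 kpc = 833.0 pc
5 log₁₀(d/10 pc) = 5 log₁₀(833.0) − 5 = 9.603
M = m − 5 log₁₀(d/10) = 18.9 − 9.603 = 9.297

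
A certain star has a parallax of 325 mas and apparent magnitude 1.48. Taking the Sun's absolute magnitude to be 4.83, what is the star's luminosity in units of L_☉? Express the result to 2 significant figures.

d = 1/p = 1000/325 mas = 3.077 pc
M = m − 5 log₁₀ d + 5 = 1.48 − 5·0.4881 + 5 = 4.039
M − M_☉ = 4.039 − 4.83 = -0.791
L/L_☉ = 10^(−0.4 × -0.791) = 2.071

L/L_☉ ≈ 2.1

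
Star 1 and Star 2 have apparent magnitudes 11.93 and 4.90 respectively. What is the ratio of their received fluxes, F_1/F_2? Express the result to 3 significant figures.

F_1/F_2 ≈ 1.54×10^-3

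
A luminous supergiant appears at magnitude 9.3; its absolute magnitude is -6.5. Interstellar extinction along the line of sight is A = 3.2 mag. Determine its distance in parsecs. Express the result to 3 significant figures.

d ≈ 3310 pc

m − M = 5 log₁₀(d/10 pc) + A  ⇒  9.3 − (-6.5) − 3.2 = 5 log₁₀(d/10)
12.600 = 5 log₁₀(d/10)
log₁₀ d = (m − M − A)/5 + 1 = 3.5200
d = 10^3.5200 = 3311 pc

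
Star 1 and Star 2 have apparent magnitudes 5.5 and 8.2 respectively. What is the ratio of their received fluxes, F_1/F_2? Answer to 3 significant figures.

Δm = 5.5 − (8.2) = -2.7
Flux ratio = 10^(−0.4 Δm) = 10^(−0.4 × -2.7) = 10^1.080 = 12.02

F_1/F_2 ≈ 12.0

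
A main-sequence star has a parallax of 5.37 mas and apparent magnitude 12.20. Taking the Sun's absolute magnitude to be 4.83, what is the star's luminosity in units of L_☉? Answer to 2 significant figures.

L/L_☉ ≈ 0.39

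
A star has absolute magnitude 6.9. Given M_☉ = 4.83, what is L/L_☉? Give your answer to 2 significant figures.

L/L_☉ ≈ 0.15

M − M_☉ = 6.9 − 4.83 = 2.070
L/L_☉ = 10^(−0.4 (M − M_☉)) = 10^-0.828 = 0.1486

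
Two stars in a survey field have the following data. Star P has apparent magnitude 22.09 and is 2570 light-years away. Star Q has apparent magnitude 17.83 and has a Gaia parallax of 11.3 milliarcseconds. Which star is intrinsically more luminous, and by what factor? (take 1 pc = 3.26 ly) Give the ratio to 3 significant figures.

Star P: d = 2570 ly / 3.26 = 788.3 pc
Star P: M = m − 5 log₁₀ d + 5 = 22.09 − 5·2.8967 + 5 = 12.606
Star Q: p = 11.3 mas = 0.0113″ → d = 1/p = 88.50 pc
Star Q: M = m − 5 log₁₀ d + 5 = 17.83 − 5·1.9469 + 5 = 13.095
ΔM = M_P − M_Q = 12.606 − (13.095) = -0.489; smaller M is more luminous → Star P.
L ratio = 10^(0.4 |ΔM|) = 10^0.196 = 1.569

Star P is more luminous, by a factor of 1.57.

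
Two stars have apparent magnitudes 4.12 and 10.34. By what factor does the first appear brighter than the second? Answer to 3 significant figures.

Δm = 4.12 − (10.34) = -6.22
Flux ratio = 10^(−0.4 Δm) = 10^(−0.4 × -6.22) = 10^2.488 = 307.6

308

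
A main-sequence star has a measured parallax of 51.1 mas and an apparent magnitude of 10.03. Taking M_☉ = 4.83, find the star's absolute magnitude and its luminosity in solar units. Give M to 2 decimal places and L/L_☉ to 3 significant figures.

d = 1/p = 1000/51.1 mas = 19.57 pc
M = m − 5 log₁₀ d + 5 = 10.03 − 5·1.2916 + 5 = 8.572
M − M_☉ = 8.572 − 4.83 = 3.742
L/L_☉ = 10^(−0.4 × 3.742) = 0.03185

M ≈ 8.57; L/L_☉ ≈ 0.0319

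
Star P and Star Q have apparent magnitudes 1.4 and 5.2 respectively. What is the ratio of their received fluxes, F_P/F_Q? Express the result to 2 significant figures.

Magnitude difference = -3.8
Flux ratio = 10^(−0.4 Δm) = 10^(−0.4 × -3.8) = 10^1.520 = 33.11

F_P/F_Q ≈ 33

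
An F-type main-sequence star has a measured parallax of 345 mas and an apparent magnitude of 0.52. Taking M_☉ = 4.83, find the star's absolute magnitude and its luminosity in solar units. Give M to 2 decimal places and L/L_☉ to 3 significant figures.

d = 1/p = 1000/345 mas = 2.899 pc
M = m − 5 log₁₀ d + 5 = 0.52 − 5·0.4622 + 5 = 3.209
M − M_☉ = 3.209 − 4.83 = -1.621
L/L_☉ = 10^(−0.4 × -1.621) = 4.450

M ≈ 3.21; L/L_☉ ≈ 4.45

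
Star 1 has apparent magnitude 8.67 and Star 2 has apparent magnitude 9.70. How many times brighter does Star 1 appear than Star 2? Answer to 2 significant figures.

Magnitude difference = -1.03
Flux ratio = 10^(−0.4 Δm) = 10^(−0.4 × -1.03) = 10^0.412 = 2.582

2.6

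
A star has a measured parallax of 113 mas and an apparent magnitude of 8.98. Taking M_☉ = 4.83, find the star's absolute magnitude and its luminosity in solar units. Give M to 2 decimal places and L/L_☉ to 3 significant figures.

M ≈ 9.25; L/L_☉ ≈ 0.0171

d = 1/p = 1000/113 mas = 8.850 pc
M = m − 5 log₁₀ d + 5 = 8.98 − 5·0.9469 + 5 = 9.245
M − M_☉ = 9.245 − 4.83 = 4.415
L/L_☉ = 10^(−0.4 × 4.415) = 0.01713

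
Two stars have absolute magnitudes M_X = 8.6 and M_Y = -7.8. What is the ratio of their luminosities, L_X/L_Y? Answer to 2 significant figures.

ΔM = M_X − M_Y = 16.4
L_X/L_Y = 10^(−0.4 ΔM) = 10^-6.560 = 2.754×10^-7

L_X/L_Y ≈ 2.8×10^-7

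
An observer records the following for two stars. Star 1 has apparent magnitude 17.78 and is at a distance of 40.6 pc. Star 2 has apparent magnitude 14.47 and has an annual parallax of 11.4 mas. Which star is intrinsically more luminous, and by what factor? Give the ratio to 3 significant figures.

Star 2 is more luminous, by a factor of 98.4.

Star 1: M = m − 5 log₁₀ d + 5 = 17.78 − 5·1.6085 + 5 = 14.737
Star 2: p = 11.4 mas = 0.0114″ → d = 1/p = 87.72 pc
Star 2: M = m − 5 log₁₀ d + 5 = 14.47 − 5·1.9431 + 5 = 9.755
ΔM = M_1 − M_2 = 14.737 − (9.755) = 4.983; smaller M is more luminous → Star 2.
L ratio = 10^(0.4 |ΔM|) = 10^1.993 = 98.43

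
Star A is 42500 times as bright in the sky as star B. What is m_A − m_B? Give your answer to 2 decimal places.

m_A − m_B ≈ -11.57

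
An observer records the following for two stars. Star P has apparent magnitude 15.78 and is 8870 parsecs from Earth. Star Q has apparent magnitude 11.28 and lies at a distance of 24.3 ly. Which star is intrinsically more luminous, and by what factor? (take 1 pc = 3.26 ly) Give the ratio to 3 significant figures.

Star P is more luminous, by a factor of 22400.

Star P: M = m − 5 log₁₀ d + 5 = 15.78 − 5·3.9479 + 5 = 1.040
Star Q: d = 24.3 ly / 3.26 = 7.454 pc
Star Q: M = m − 5 log₁₀ d + 5 = 11.28 − 5·0.8724 + 5 = 11.918
ΔM = M_P − M_Q = 1.040 − (11.918) = -10.878; smaller M is more luminous → Star P.
L ratio = 10^(0.4 |ΔM|) = 10^4.351 = 22440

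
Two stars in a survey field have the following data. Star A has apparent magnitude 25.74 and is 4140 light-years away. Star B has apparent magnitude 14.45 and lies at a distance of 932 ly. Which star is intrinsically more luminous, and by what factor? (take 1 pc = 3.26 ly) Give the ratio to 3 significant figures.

Star B is more luminous, by a factor of 1660.

Star A: d = 4140 ly / 3.26 = 1270 pc
Star A: M = m − 5 log₁₀ d + 5 = 25.74 − 5·3.1038 + 5 = 15.221
Star B: d = 932 ly / 3.26 = 285.9 pc
Star B: M = m − 5 log₁₀ d + 5 = 14.45 − 5·2.4562 + 5 = 7.169
ΔM = M_A − M_B = 15.221 − (7.169) = 8.052; smaller M is more luminous → Star B.
L ratio = 10^(0.4 |ΔM|) = 10^3.221 = 1663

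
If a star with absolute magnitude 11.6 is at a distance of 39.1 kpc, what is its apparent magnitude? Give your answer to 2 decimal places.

d = 39.1 kpc = 39100 pc
m = M + 5 log₁₀ d − 5 = 11.6 + 5·4.5922 − 5 = 29.561

m ≈ 29.56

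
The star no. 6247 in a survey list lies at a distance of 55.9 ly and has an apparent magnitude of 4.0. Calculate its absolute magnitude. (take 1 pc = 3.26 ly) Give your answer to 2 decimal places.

M ≈ 2.83

d = 55.9 ly / 3.26 = 17.15 pc
5 log₁₀(d/10 pc) = 5 log₁₀(17.15) − 5 = 1.171
M = m − 5 log₁₀(d/10) = 4.0 − 1.171 = 2.829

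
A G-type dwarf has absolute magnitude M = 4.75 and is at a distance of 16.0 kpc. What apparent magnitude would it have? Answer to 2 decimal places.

m ≈ 20.77

d = 16.0 kpc = 16000 pc
m = M + 5 log₁₀ d − 5 = 4.75 + 5·4.2041 − 5 = 20.771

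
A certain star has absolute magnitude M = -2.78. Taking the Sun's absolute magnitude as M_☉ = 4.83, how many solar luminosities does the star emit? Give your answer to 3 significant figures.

M − M_☉ = -2.78 − 4.83 = -7.610
L/L_☉ = 10^(−0.4 (M − M_☉)) = 10^3.044 = 1107

L/L_☉ ≈ 1110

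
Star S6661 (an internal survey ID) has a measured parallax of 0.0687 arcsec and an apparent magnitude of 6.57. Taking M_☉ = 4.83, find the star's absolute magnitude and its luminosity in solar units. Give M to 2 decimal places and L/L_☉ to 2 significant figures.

M ≈ 5.75; L/L_☉ ≈ 0.43

d = 1/p = 1/0.0687″ = 14.56 pc
M = m − 5 log₁₀ d + 5 = 6.57 − 5·1.1630 + 5 = 5.755
M − M_☉ = 5.755 − 4.83 = 0.925
L/L_☉ = 10^(−0.4 × 0.925) = 0.4267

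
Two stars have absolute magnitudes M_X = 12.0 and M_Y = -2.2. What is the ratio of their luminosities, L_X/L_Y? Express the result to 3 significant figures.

L_X/L_Y ≈ 2.09×10^-6

ΔM = M_X − M_Y = 14.2
L_X/L_Y = 10^(−0.4 ΔM) = 10^-5.680 = 2.089×10^-6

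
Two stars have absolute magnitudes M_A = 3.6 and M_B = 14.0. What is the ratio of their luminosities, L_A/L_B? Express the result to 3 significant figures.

L_A/L_B ≈ 14500

ΔM = M_A − M_B = -10.4
L_A/L_B = 10^(−0.4 ΔM) = 10^4.160 = 14450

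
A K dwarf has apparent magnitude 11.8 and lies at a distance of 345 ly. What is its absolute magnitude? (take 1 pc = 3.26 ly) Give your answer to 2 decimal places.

d = 345 ly / 3.26 = 105.8 pc
5 log₁₀(d/10 pc) = 5 log₁₀(105.8) − 5 = 5.123
M = m − 5 log₁₀(d/10) = 11.8 − 5.123 = 6.677

M ≈ 6.68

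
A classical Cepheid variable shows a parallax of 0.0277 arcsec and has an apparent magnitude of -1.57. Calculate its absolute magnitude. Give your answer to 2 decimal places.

d = 1/p = 1/0.0277″ = 36.10 pc
5 log₁₀(d/10 pc) = 5 log₁₀(36.10) − 5 = 2.788
M = m − 5 log₁₀(d/10) = -1.57 − 2.788 = -4.358

M ≈ -4.36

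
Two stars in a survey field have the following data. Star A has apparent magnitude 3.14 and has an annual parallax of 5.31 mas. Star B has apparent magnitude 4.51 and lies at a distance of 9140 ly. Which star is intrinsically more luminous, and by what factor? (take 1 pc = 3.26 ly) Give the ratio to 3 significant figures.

Star A: p = 5.31 mas = 5.31×10^-3″ → d = 1/p = 188.3 pc
Star A: M = m − 5 log₁₀ d + 5 = 3.14 − 5·2.2749 + 5 = -3.235
Star B: d = 9140 ly / 3.26 = 2804 pc
Star B: M = m − 5 log₁₀ d + 5 = 4.51 − 5·3.4477 + 5 = -7.729
ΔM = M_A − M_B = -3.235 − (-7.729) = 4.494; smaller M is more luminous → Star B.
L ratio = 10^(0.4 |ΔM|) = 10^1.798 = 62.75

Star B is more luminous, by a factor of 62.8.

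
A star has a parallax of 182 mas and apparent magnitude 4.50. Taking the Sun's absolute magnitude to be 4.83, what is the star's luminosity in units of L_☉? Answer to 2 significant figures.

d = 1/p = 1000/182 mas = 5.495 pc
M = m − 5 log₁₀ d + 5 = 4.50 − 5·0.7399 + 5 = 5.800
M − M_☉ = 5.800 − 4.83 = 0.970
L/L_☉ = 10^(−0.4 × 0.970) = 0.4091

L/L_☉ ≈ 0.41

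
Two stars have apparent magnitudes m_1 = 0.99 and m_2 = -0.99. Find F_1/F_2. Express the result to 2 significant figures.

Magnitude difference = 1.98
Flux ratio = 10^(−0.4 Δm) = 10^(−0.4 × 1.98) = 10^-0.792 = 0.1614

F_1/F_2 ≈ 0.16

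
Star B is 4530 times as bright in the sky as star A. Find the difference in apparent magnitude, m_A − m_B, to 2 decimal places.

Pogson: Δm = −2.5 log₁₀(ratio) = −2.5 log₁₀(4530) = −2.5 × 3.6561 = -9.140
Star B is brighter so has the smaller magnitude: m_A − m_B is positive.

m_A − m_B ≈ 9.14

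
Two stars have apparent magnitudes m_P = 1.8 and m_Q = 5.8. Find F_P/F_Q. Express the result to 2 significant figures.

Δm = 1.8 − (5.8) = -4.0
Flux ratio = 10^(−0.4 Δm) = 10^(−0.4 × -4.0) = 10^1.600 = 39.81

F_P/F_Q ≈ 40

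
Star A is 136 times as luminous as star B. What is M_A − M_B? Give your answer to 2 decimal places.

Pogson: ΔM = −2.5 log₁₀(ratio) = −2.5 log₁₀(136) = −2.5 × 2.1335 = -5.334
Star A is brighter, so it has the smaller magnitude: the difference is negative.

M_A − M_B ≈ -5.33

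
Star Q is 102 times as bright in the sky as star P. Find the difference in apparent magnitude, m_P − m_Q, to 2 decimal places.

m_P − m_Q ≈ 5.02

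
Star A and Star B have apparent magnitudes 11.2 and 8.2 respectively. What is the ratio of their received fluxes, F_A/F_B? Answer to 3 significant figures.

F_A/F_B ≈ 0.0631

Magnitude difference = 3.0
Flux ratio = 10^(−0.4 Δm) = 10^(−0.4 × 3.0) = 10^-1.200 = 0.06310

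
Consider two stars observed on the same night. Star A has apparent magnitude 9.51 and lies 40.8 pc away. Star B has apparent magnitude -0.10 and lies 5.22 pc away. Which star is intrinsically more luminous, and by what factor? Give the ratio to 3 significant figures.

Star A: M = m − 5 log₁₀ d + 5 = 9.51 − 5·1.6107 + 5 = 6.457
Star B: M = m − 5 log₁₀ d + 5 = -0.10 − 5·0.7177 + 5 = 1.312
ΔM = M_A − M_B = 6.457 − (1.312) = 5.145; smaller M is more luminous → Star B.
L ratio = 10^(0.4 |ΔM|) = 10^2.058 = 114.3

Star B is more luminous, by a factor of 114.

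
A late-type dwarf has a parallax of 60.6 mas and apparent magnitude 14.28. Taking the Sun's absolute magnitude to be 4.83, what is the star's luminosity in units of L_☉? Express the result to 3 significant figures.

L/L_☉ ≈ 4.52×10^-4

d = 1/p = 1000/60.6 mas = 16.50 pc
M = m − 5 log₁₀ d + 5 = 14.28 − 5·1.2175 + 5 = 13.192
M − M_☉ = 13.192 − 4.83 = 8.362
L/L_☉ = 10^(−0.4 × 8.362) = 4.519×10^-4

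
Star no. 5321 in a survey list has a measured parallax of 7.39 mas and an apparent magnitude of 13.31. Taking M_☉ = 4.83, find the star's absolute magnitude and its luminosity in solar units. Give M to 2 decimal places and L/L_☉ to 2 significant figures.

d = 1/p = 1000/7.39 mas = 135.3 pc
M = m − 5 log₁₀ d + 5 = 13.31 − 5·2.1314 + 5 = 7.653
M − M_☉ = 7.653 − 4.83 = 2.823
L/L_☉ = 10^(−0.4 × 2.823) = 0.07425

M ≈ 7.65; L/L_☉ ≈ 0.074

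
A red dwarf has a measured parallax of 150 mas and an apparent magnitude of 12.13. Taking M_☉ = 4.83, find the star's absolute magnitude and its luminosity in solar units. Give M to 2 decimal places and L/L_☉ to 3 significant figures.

d = 1/p = 1000/150 mas = 6.667 pc
M = m − 5 log₁₀ d + 5 = 12.13 − 5·0.8239 + 5 = 13.010
M − M_☉ = 13.010 − 4.83 = 8.180
L/L_☉ = 10^(−0.4 × 8.180) = 5.343×10^-4

M ≈ 13.01; L/L_☉ ≈ 5.34×10^-4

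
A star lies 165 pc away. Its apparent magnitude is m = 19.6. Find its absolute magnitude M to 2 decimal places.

5 log₁₀(d/10 pc) = 5 log₁₀(165.0) − 5 = 6.087
M = m − 5 log₁₀(d/10) = 19.6 − 6.087 = 13.513

M ≈ 13.51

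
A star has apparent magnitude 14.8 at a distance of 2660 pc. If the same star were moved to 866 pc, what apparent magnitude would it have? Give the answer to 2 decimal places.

m ≈ 12.36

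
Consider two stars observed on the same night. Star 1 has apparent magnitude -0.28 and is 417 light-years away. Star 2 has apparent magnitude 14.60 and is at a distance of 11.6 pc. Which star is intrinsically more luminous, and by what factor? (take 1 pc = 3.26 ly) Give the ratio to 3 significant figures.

Star 1 is more luminous, by a factor of 1.09×10^8.

Star 1: d = 417 ly / 3.26 = 127.9 pc
Star 1: M = m − 5 log₁₀ d + 5 = -0.28 − 5·2.1069 + 5 = -5.815
Star 2: M = m − 5 log₁₀ d + 5 = 14.60 − 5·1.0645 + 5 = 14.278
ΔM = M_1 − M_2 = -5.815 − (14.278) = -20.092; smaller M is more luminous → Star 1.
L ratio = 10^(0.4 |ΔM|) = 10^8.037 = 1.089×10^8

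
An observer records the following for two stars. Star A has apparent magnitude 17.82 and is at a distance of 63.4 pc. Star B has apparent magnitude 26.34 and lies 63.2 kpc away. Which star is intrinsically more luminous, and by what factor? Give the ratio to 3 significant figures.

Star B is more luminous, by a factor of 388.

Star A: M = m − 5 log₁₀ d + 5 = 17.82 − 5·1.8021 + 5 = 13.810
Star B: d = 63.2 kpc = 63200 pc
Star B: M = m − 5 log₁₀ d + 5 = 26.34 − 5·4.8007 + 5 = 7.336
ΔM = M_A − M_B = 13.810 − (7.336) = 6.473; smaller M is more luminous → Star B.
L ratio = 10^(0.4 |ΔM|) = 10^2.589 = 388.4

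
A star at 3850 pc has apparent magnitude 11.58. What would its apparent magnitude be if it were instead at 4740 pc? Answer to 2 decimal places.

m ≈ 12.03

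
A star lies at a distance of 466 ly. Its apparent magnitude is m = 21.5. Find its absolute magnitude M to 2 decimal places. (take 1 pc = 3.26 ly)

M ≈ 15.72

d = 466 ly / 3.26 = 142.9 pc
5 log₁₀(d/10 pc) = 5 log₁₀(142.9) − 5 = 5.776
M = m − 5 log₁₀(d/10) = 21.5 − 5.776 = 15.724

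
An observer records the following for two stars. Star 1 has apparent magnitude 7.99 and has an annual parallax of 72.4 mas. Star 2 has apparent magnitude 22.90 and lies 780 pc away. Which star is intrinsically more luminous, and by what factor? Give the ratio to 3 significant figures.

Star 1: p = 72.4 mas = 0.0724″ → d = 1/p = 13.81 pc
Star 1: M = m − 5 log₁₀ d + 5 = 7.99 − 5·1.1403 + 5 = 7.289
Star 2: M = m − 5 log₁₀ d + 5 = 22.90 − 5·2.8921 + 5 = 13.440
ΔM = M_1 − M_2 = 7.289 − (13.440) = -6.151; smaller M is more luminous → Star 1.
L ratio = 10^(0.4 |ΔM|) = 10^2.460 = 288.6

Star 1 is more luminous, by a factor of 289.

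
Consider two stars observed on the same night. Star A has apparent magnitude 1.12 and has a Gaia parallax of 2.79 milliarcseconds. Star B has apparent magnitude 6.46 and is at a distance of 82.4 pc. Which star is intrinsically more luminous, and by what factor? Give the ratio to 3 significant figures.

Star A is more luminous, by a factor of 2590.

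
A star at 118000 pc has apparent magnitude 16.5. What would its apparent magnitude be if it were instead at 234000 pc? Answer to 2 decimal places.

m ≈ 17.99

Flux ∝ 1/d², so Δm = 5 log₁₀(d₂/d₁) = 5 log₁₀(234000/118000) = 1.487
m₂ = m₁ + Δm = 16.5 + (1.487) = 17.987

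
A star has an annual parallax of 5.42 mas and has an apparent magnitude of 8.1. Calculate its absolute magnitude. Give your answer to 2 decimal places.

M ≈ 1.77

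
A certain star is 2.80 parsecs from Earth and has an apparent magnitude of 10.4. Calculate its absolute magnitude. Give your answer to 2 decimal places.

M ≈ 13.16

5 log₁₀(d/10 pc) = 5 log₁₀(2.800) − 5 = -2.764
M = m − 5 log₁₀(d/10) = 10.4 + 2.764 = 13.164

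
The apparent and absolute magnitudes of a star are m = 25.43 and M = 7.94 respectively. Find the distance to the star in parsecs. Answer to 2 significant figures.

Distance modulus: m − M = 25.43 − (7.94) = 17.490
m − M = 5 log₁₀ d − 5
log₁₀ d = (m − M)/5 + 1 = 4.4980
d = 10^4.4980 = 31480 pc

d ≈ 31000 pc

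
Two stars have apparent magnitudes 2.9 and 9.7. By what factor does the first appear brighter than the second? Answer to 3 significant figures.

525

Δm = 2.9 − (9.7) = -6.8
Flux ratio = 10^(−0.4 Δm) = 10^(−0.4 × -6.8) = 10^2.720 = 524.8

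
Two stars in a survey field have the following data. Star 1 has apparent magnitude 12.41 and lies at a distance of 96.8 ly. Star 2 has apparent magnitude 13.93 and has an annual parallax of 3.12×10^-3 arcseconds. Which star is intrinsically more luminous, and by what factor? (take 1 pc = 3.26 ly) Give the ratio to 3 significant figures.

Star 1: d = 96.8 ly / 3.26 = 29.69 pc
Star 1: M = m − 5 log₁₀ d + 5 = 12.41 − 5·1.4727 + 5 = 10.047
Star 2: d = 1/p = 1/3.12×10^-3″ = 320.5 pc
Star 2: M = m − 5 log₁₀ d + 5 = 13.93 − 5·2.5058 + 5 = 6.401
ΔM = M_1 − M_2 = 10.047 − (6.401) = 3.646; smaller M is more luminous → Star 2.
L ratio = 10^(0.4 |ΔM|) = 10^1.458 = 28.73

Star 2 is more luminous, by a factor of 28.7.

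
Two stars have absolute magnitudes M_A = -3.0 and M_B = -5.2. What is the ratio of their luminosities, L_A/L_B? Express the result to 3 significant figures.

ΔM = M_A − M_B = 2.2
L_A/L_B = 10^(−0.4 ΔM) = 10^-0.880 = 0.1318

L_A/L_B ≈ 0.132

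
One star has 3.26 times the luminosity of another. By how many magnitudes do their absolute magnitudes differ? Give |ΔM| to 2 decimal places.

Pogson: ΔM = −2.5 log₁₀(ratio) = −2.5 log₁₀(3.26) = −2.5 × 0.5132 = -1.283

|ΔM| ≈ 1.28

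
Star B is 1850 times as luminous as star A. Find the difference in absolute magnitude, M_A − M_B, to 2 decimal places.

Pogson: ΔM = −2.5 log₁₀(ratio) = −2.5 log₁₀(1850) = −2.5 × 3.2672 = -8.168
Star B is brighter so has the smaller magnitude: M_A − M_B is positive.

M_A − M_B ≈ 8.17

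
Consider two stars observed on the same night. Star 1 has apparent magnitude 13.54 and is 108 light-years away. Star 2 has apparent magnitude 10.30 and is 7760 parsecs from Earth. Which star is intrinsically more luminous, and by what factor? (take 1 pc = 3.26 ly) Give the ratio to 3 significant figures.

Star 1: d = 108 ly / 3.26 = 33.13 pc
Star 1: M = m − 5 log₁₀ d + 5 = 13.54 − 5·1.5202 + 5 = 10.939
Star 2: M = m − 5 log₁₀ d + 5 = 10.30 − 5·3.8899 + 5 = -4.149
ΔM = M_1 − M_2 = 10.939 − (-4.149) = 15.088; smaller M is more luminous → Star 2.
L ratio = 10^(0.4 |ΔM|) = 10^6.035 = 1.085×10^6

Star 2 is more luminous, by a factor of 1.08×10^6.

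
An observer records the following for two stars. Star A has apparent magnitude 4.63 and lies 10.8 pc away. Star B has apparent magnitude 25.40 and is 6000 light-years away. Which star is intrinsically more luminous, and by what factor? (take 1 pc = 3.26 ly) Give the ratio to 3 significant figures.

Star A: M = m − 5 log₁₀ d + 5 = 4.63 − 5·1.0334 + 5 = 4.463
Star B: d = 6000 ly / 3.26 = 1840 pc
Star B: M = m − 5 log₁₀ d + 5 = 25.40 − 5·3.2649 + 5 = 14.075
ΔM = M_A − M_B = 4.463 − (14.075) = -9.612; smaller M is more luminous → Star A.
L ratio = 10^(0.4 |ΔM|) = 10^3.845 = 6998

Star A is more luminous, by a factor of 7000.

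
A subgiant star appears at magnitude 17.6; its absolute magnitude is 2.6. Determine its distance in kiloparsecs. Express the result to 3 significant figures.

d ≈ 10.0 kpc

μ = m − M = 15.000
m − M = 5 log₁₀ d − 5
log₁₀ d = (m − M)/5 + 1 = 4.0000
d = 10^4.0000 = 10000 pc
= 10.00 kpc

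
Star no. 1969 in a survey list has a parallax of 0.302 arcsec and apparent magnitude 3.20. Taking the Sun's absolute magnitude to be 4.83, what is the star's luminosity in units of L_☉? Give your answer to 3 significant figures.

L/L_☉ ≈ 0.492

d = 1/p = 1/0.302″ = 3.311 pc
M = m − 5 log₁₀ d + 5 = 3.20 − 5·0.5200 + 5 = 5.600
M − M_☉ = 5.600 − 4.83 = 0.770
L/L_☉ = 10^(−0.4 × 0.770) = 0.4920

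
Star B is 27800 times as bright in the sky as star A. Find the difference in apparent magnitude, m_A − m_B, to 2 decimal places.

m_A − m_B ≈ 11.11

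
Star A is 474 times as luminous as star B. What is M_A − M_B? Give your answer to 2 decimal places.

M_A − M_B ≈ -6.69

Pogson: ΔM = −2.5 log₁₀(ratio) = −2.5 log₁₀(474) = −2.5 × 2.6758 = -6.689
Star A is brighter, so it has the smaller magnitude: the difference is negative.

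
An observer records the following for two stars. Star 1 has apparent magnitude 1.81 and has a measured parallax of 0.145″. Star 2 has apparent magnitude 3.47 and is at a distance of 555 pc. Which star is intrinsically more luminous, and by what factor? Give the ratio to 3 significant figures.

Star 2 is more luminous, by a factor of 1400.

Star 1: d = 1/p = 1/0.145″ = 6.897 pc
Star 1: M = m − 5 log₁₀ d + 5 = 1.81 − 5·0.8386 + 5 = 2.617
Star 2: M = m − 5 log₁₀ d + 5 = 3.47 − 5·2.7443 + 5 = -5.251
ΔM = M_1 − M_2 = 2.617 − (-5.251) = 7.868; smaller M is more luminous → Star 2.
L ratio = 10^(0.4 |ΔM|) = 10^3.147 = 1404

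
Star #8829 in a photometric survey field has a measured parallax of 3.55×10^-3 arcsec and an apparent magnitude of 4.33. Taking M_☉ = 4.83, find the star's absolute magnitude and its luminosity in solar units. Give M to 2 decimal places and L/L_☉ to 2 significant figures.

d = 1/p = 1/3.55×10^-3″ = 281.7 pc
M = m − 5 log₁₀ d + 5 = 4.33 − 5·2.4498 + 5 = -2.919
M − M_☉ = -2.919 − 4.83 = -7.749
L/L_☉ = 10^(−0.4 × -7.749) = 1258

M ≈ -2.92; L/L_☉ ≈ 1300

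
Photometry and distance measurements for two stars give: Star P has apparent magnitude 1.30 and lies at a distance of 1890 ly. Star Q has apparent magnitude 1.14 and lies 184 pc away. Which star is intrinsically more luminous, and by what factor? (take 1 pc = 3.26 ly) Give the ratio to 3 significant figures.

Star P: d = 1890 ly / 3.26 = 579.8 pc
Star P: M = m − 5 log₁₀ d + 5 = 1.30 − 5·2.7632 + 5 = -7.516
Star Q: M = m − 5 log₁₀ d + 5 = 1.14 − 5·2.2648 + 5 = -5.184
ΔM = M_P − M_Q = -7.516 − (-5.184) = -2.332; smaller M is more luminous → Star P.
L ratio = 10^(0.4 |ΔM|) = 10^0.933 = 8.567

Star P is more luminous, by a factor of 8.57.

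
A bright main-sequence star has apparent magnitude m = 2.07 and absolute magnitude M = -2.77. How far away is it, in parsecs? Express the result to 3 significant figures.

Distance modulus: m − M = 2.07 − (-2.77) = 4.840
m − M = 5 log₁₀ d − 5
log₁₀ d = (m − M)/5 + 1 = 1.9680
d = 10^1.9680 = 92.90 pc

d ≈ 92.9 pc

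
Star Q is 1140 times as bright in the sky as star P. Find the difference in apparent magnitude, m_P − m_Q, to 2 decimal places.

Pogson: Δm = −2.5 log₁₀(ratio) = −2.5 log₁₀(1140) = −2.5 × 3.0569 = -7.642
Star Q is brighter so has the smaller magnitude: m_P − m_Q is positive.

m_P − m_Q ≈ 7.64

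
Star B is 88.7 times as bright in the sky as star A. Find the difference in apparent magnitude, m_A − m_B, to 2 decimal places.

m_A − m_B ≈ 4.87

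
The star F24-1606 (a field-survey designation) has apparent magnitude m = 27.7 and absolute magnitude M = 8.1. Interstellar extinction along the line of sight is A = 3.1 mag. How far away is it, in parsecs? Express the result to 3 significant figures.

d ≈ 20000 pc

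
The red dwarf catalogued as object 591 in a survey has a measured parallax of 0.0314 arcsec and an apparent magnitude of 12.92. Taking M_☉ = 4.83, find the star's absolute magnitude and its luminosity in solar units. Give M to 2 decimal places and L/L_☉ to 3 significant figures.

M ≈ 10.40; L/L_☉ ≈ 5.89×10^-3

d = 1/p = 1/0.0314″ = 31.85 pc
M = m − 5 log₁₀ d + 5 = 12.92 − 5·1.5031 + 5 = 10.405
M − M_☉ = 10.405 − 4.83 = 5.575
L/L_☉ = 10^(−0.4 × 5.575) = 5.890×10^-3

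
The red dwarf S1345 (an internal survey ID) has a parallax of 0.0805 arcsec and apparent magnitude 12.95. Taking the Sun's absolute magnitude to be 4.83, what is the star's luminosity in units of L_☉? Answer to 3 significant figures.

L/L_☉ ≈ 8.72×10^-4

d = 1/p = 1/0.0805″ = 12.42 pc
M = m − 5 log₁₀ d + 5 = 12.95 − 5·1.0942 + 5 = 12.479
M − M_☉ = 12.479 − 4.83 = 7.649
L/L_☉ = 10^(−0.4 × 7.649) = 8.718×10^-4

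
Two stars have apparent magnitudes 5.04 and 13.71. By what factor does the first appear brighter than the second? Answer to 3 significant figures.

2940

Δm = 5.04 − (13.71) = -8.67
Flux ratio = 10^(−0.4 Δm) = 10^(−0.4 × -8.67) = 10^3.468 = 2938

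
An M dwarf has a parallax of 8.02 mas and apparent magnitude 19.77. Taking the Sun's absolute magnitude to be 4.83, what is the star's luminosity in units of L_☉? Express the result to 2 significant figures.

L/L_☉ ≈ 1.6×10^-4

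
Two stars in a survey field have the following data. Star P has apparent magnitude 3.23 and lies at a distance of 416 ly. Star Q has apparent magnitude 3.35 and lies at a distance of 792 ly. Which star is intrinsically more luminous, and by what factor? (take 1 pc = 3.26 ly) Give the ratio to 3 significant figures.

Star Q is more luminous, by a factor of 3.25.

Star P: d = 416 ly / 3.26 = 127.6 pc
Star P: M = m − 5 log₁₀ d + 5 = 3.23 − 5·2.1059 + 5 = -2.299
Star Q: d = 792 ly / 3.26 = 242.9 pc
Star Q: M = m − 5 log₁₀ d + 5 = 3.35 − 5·2.3855 + 5 = -3.578
ΔM = M_P − M_Q = -2.299 − (-3.578) = 1.278; smaller M is more luminous → Star Q.
L ratio = 10^(0.4 |ΔM|) = 10^0.511 = 3.245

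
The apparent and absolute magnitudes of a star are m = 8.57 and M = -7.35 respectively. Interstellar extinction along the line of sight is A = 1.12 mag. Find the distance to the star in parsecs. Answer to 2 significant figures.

m − M = 5 log₁₀(d/10 pc) + A  ⇒  8.57 − (-7.35) − 1.12 = 5 log₁₀(d/10)
14.800 = 5 log₁₀(d/10)
log₁₀ d = (m − M − A)/5 + 1 = 3.9600
d = 10^3.9600 = 9120 pc

d ≈ 9100 pc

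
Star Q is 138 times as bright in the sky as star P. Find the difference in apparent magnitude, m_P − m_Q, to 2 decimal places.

m_P − m_Q ≈ 5.35

Pogson: Δm = −2.5 log₁₀(ratio) = −2.5 log₁₀(138) = −2.5 × 2.1399 = -5.350
Star Q is brighter so has the smaller magnitude: m_P − m_Q is positive.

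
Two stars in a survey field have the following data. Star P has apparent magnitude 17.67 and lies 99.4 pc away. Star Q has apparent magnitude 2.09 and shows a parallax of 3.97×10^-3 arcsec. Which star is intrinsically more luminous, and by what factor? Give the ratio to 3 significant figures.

Star Q is more luminous, by a factor of 1.10×10^7.

Star P: M = m − 5 log₁₀ d + 5 = 17.67 − 5·1.9974 + 5 = 12.683
Star Q: d = 1/p = 1/3.97×10^-3″ = 251.9 pc
Star Q: M = m − 5 log₁₀ d + 5 = 2.09 − 5·2.4012 + 5 = -4.916
ΔM = M_P − M_Q = 12.683 − (-4.916) = 17.599; smaller M is more luminous → Star Q.
L ratio = 10^(0.4 |ΔM|) = 10^7.040 = 1.096×10^7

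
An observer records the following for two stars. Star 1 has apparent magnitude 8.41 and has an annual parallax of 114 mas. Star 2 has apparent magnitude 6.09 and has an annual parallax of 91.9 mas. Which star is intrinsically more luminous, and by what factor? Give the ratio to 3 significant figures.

Star 2 is more luminous, by a factor of 13.0.

Star 1: p = 114 mas = 0.114″ → d = 1/p = 8.772 pc
Star 1: M = m − 5 log₁₀ d + 5 = 8.41 − 5·0.9431 + 5 = 8.695
Star 2: p = 91.9 mas = 0.0919″ → d = 1/p = 10.88 pc
Star 2: M = m − 5 log₁₀ d + 5 = 6.09 − 5·1.0367 + 5 = 5.907
ΔM = M_1 − M_2 = 8.695 − (5.907) = 2.788; smaller M is more luminous → Star 2.
L ratio = 10^(0.4 |ΔM|) = 10^1.115 = 13.04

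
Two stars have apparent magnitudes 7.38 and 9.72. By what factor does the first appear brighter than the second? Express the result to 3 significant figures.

8.63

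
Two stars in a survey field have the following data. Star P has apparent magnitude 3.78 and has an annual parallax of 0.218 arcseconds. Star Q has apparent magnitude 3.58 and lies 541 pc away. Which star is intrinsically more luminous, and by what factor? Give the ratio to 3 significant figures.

Star Q is more luminous, by a factor of 16700.

Star P: d = 1/p = 1/0.218″ = 4.587 pc
Star P: M = m − 5 log₁₀ d + 5 = 3.78 − 5·0.6615 + 5 = 5.472
Star Q: M = m − 5 log₁₀ d + 5 = 3.58 − 5·2.7332 + 5 = -5.086
ΔM = M_P − M_Q = 5.472 − (-5.086) = 10.558; smaller M is more luminous → Star Q.
L ratio = 10^(0.4 |ΔM|) = 10^4.223 = 16720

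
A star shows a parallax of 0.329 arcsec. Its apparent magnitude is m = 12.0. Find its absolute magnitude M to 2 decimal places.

M ≈ 14.59

d = 1/p = 1/0.329″ = 3.040 pc
5 log₁₀(d/10 pc) = 5 log₁₀(3.040) − 5 = -2.586
M = m − 5 log₁₀(d/10) = 12.0 + 2.586 = 14.586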